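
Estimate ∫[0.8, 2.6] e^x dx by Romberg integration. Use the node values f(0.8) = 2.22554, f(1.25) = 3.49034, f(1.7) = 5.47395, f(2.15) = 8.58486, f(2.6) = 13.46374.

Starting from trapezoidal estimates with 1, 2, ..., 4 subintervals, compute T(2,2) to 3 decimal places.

11.238

T(0,0) (trapezoid, 1 panel, h=1.8000): 14.12035
T(1,0) (trapezoid, 2 panels, h=0.9000): 11.98673
T(2,0) (trapezoid, 4 panels, h=0.4500): 11.42721
T(1,1) = 11.98673 + (11.98673 − 14.12035)/3 = 11.27552
T(2,1) = 11.42721 + (11.42721 − 11.98673)/3 = 11.24070
T(2,2) = 11.24070 + (11.24070 − 11.27552)/15 = 11.23838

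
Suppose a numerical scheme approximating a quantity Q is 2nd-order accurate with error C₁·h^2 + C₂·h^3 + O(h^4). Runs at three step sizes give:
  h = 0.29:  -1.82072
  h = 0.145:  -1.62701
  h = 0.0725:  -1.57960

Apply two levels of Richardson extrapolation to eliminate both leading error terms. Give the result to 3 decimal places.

First eliminate the h^2 term (factor 2^2 = 4):
  B₁ = (4·(-1.62701) − (-1.82072))/3 = -1.56244
  B₂ = (4·(-1.57960) − (-1.62701))/3 = -1.56380
Then eliminate the h^3 term (factor 2^3 = 8):
  (8·(-1.56380) − (-1.56244))/7 = -1.56399

-1.564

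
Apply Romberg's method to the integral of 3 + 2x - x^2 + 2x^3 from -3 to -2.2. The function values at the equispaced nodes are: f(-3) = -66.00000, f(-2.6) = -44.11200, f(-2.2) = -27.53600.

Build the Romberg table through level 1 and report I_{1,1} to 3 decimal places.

I_{0,0} (trapezoid, 1 panel, h=0.8000): -37.41440
I_{1,0} (trapezoid, 2 panels, h=0.4000): -36.35200
I_{1,1} = -36.35200 + (-36.35200 − (-37.41440))/3 = -35.99787

-35.998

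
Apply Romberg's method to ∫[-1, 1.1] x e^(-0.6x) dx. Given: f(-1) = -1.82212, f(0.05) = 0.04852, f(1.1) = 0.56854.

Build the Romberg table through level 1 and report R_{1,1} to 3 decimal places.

R_{0,0} (trapezoid, 1 panel, h=2.1000): -1.31626
R_{1,0} (trapezoid, 2 panels, h=1.0500): -0.60718
R_{1,1} = -0.60718 + (-0.60718 − (-1.31626))/3 = -0.37082

-0.371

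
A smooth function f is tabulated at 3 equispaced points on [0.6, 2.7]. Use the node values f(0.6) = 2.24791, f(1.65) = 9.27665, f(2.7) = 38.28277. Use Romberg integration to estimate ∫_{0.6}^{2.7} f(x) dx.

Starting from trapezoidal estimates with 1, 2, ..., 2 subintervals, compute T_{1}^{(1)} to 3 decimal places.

27.173

T_{0}^{(0)} (trapezoid, 1 panel, h=2.1000): 42.55721
T_{1}^{(0)} (trapezoid, 2 panels, h=1.0500): 31.01909
T_{1}^{(1)} = 31.01909 + (31.01909 − 42.55721)/3 = 27.17305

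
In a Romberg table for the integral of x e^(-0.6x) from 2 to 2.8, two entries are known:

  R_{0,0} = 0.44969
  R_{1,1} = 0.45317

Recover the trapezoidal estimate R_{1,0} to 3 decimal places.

From R_{1,1} = (4·R_{1,0} − R_{0,0})/3, solve for R_{1,0}:
4·R_{1,0} = 3·0.45317 + 0.44969 = 1.80920
R_{1,0} = 0.45230

0.452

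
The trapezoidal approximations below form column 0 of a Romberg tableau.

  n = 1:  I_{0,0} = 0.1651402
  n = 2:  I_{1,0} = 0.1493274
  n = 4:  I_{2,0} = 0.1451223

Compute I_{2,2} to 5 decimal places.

Richardson extrapolation on the trapezoidal column (denominator 4−1=3):
I_{1,1} = (4·0.1493274 − 0.1651402) / 3 = 0.1440565
I_{2,1} = 0.1451223 + (0.1451223 − 0.1493274)/3 = 0.1437206
I_{2,2} = (16·0.1437206 − 0.1440565) / 15 = 0.1436982

0.14370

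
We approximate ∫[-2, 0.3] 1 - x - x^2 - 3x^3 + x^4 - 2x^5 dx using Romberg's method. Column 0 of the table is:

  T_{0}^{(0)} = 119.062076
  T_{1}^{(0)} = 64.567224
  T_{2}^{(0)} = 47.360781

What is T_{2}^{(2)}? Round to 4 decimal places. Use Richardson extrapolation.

Richardson extrapolation on the trapezoidal column (denominator 4−1=3):
T_{1}^{(1)} = 64.567224 + (64.567224 − 119.062076)/3 = 46.402273
T_{2}^{(1)} = (4·47.360781 − 64.567224) / 3 = 41.625300
T_{2}^{(2)} = (16·41.625300 − 46.402273) / 15 = 41.306835
(Column j=1 coincides with Simpson's rule on the same nodes.)

41.3068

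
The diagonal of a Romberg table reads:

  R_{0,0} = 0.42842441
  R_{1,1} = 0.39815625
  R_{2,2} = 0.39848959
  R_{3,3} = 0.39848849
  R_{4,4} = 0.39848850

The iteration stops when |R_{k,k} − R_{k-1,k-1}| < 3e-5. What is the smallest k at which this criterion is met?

|R_{1,1} − R_{0,0}| = 0.03026816 ≥ 3e-5
|R_{2,2} − R_{1,1}| = 0.00033334 ≥ 3e-5
|R_{3,3} − R_{2,2}| = 0.00000110 < 3e-5

k = 3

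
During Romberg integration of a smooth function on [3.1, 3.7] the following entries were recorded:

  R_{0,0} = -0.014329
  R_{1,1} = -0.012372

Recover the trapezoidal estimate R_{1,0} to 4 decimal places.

From R_{1,1} = (4·R_{1,0} − R_{0,0})/3, solve for R_{1,0}:
4·R_{1,0} = 3·(-0.012372) + (-0.014329) = -0.051445
R_{1,0} = -0.012861

-0.0129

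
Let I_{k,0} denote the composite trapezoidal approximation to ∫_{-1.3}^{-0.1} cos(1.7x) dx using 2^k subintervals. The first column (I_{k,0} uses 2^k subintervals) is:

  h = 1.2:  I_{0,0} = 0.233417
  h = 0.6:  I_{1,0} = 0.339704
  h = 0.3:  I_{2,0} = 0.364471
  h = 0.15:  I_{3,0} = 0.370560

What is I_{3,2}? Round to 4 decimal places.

Richardson extrapolation on the trapezoidal column (denominator 4−1=3):
I_{2,1} = (4·0.364471 − 0.339704) / 3 = 0.372727
I_{3,1} = (4·0.370560 − 0.364471) / 3 = 0.372590
I_{3,2} = (16·0.372590 − 0.372727) / 15 = 0.372581

0.3726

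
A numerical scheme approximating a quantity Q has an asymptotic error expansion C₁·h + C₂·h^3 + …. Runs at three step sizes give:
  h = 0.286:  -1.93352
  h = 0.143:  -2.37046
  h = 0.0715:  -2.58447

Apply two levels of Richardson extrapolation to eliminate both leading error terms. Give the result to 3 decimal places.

-2.797

First eliminate the h term (factor 2^1 = 2):
  B₁ = (2·(-2.37046) − (-1.93352))/1 = -2.80740
  B₂ = (2·(-2.58447) − (-2.37046))/1 = -2.79848
Then eliminate the h^3 term (factor 2^3 = 8):
  (8·(-2.79848) − (-2.80740))/7 = -2.79721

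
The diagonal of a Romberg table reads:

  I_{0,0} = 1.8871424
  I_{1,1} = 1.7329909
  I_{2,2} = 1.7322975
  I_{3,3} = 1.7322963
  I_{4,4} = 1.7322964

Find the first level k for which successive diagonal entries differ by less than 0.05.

|I_{1,1} − I_{0,0}| = 0.1541515 ≥ 0.05
|I_{2,2} − I_{1,1}| = 0.0006934 < 0.05

k = 2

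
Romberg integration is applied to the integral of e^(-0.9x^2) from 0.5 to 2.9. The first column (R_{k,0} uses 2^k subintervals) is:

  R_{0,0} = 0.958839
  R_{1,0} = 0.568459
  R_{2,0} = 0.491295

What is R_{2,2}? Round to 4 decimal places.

Richardson extrapolation on the trapezoidal column (denominator 4−1=3):
R_{1,1} = (4·0.568459 − 0.958839) / 3 = 0.438332
R_{2,1} = (4·0.491295 − 0.568459) / 3 = 0.465574
R_{2,2} = (16·0.465574 − 0.438332) / 15 = 0.467390

0.4674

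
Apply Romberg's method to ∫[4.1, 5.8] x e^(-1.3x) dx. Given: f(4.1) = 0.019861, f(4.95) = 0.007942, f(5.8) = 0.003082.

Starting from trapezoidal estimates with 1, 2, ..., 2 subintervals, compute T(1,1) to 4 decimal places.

0.0155

T(0,0) (trapezoid, 1 panel, h=1.7000): 0.019502
T(1,0) (trapezoid, 2 panels, h=0.8500): 0.016501
T(1,1) = 0.016501 + (0.016501 − 0.019502)/3 = 0.015501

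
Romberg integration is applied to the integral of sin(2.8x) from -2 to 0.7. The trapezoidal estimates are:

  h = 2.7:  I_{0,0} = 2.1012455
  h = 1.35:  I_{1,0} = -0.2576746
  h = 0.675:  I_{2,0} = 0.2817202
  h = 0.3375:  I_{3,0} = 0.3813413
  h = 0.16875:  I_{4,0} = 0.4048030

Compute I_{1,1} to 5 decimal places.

I_{1,1} = -0.2576746 + (-0.2576746 − 2.1012455)/3 = -1.0439813

-1.04398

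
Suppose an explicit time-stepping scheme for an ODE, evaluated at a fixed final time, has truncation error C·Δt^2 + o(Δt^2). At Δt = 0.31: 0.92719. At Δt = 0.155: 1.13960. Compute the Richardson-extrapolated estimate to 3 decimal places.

1.210

Extrapolated value = (4·A(Δt/2) − A(Δt)) / (4 − 1)
= (4·1.13960 − 0.92719) / 3
= 3.63121 / 3 = 1.21040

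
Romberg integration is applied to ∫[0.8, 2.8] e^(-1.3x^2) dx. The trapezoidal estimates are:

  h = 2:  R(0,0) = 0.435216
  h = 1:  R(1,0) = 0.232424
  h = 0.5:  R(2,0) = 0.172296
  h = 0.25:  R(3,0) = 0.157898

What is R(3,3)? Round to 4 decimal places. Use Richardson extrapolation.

0.1532

Richardson extrapolation on the trapezoidal column (denominator 4−1=3):
R(1,1) = 0.232424 + (0.232424 − 0.435216)/3 = 0.164827
R(2,1) = (4·0.172296 − 0.232424) / 3 = 0.152253
R(3,1) = 0.157898 + (0.157898 − 0.172296)/3 = 0.153099
R(2,2) = (16·0.152253 − 0.164827) / 15 = 0.151415
R(3,2) = 0.153099 + (0.153099 − 0.152253)/15 = 0.153155
R(3,3) = 0.153155 + (0.153155 − 0.151415)/63 = 0.153183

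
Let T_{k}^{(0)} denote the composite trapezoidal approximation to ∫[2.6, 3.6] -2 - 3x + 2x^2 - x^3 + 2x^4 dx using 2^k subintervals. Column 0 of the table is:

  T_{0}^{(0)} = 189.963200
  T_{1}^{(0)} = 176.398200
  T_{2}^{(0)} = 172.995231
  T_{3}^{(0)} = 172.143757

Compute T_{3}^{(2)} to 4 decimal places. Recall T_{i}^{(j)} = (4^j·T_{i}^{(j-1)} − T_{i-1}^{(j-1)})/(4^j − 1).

Richardson extrapolation on the trapezoidal column (denominator 4−1=3):
T_{2}^{(1)} = (4·172.995231 − 176.398200) / 3 = 171.860908
T_{3}^{(1)} = 172.143757 + (172.143757 − 172.995231)/3 = 171.859932
T_{3}^{(2)} = (16·171.859932 − 171.860908) / 15 = 171.859867
(Column j=1 coincides with Simpson's rule on the same nodes.)

171.8599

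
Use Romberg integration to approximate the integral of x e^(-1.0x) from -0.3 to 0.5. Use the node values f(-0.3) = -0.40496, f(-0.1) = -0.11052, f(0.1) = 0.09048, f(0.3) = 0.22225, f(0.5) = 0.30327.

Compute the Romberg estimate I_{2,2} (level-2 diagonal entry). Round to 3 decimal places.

0.035

I_{0,0} (trapezoid, 1 panel, h=0.8000): -0.04068
I_{1,0} (trapezoid, 2 panels, h=0.4000): 0.01585
I_{2,0} (trapezoid, 4 panels, h=0.2000): 0.03027
I_{1,1} = 0.01585 + (0.01585 − (-0.04068))/3 = 0.03469
I_{2,1} = 0.03027 + (0.03027 − 0.01585)/3 = 0.03508
I_{2,2} = 0.03508 + (0.03508 − 0.03469)/15 = 0.03511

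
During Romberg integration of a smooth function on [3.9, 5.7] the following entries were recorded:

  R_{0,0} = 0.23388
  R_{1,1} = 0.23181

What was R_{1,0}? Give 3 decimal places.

0.232

From R_{1,1} = (4·R_{1,0} − R_{0,0})/3, solve for R_{1,0}:
4·R_{1,0} = 3·0.23181 + 0.23388 = 0.92931
R_{1,0} = 0.23233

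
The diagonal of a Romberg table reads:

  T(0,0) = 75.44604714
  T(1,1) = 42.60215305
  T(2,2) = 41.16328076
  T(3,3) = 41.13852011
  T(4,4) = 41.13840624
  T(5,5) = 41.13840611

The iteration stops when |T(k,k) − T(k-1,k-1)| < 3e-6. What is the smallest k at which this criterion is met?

|T(1,1) − T(0,0)| = 32.84389409 ≥ 3e-6
|T(2,2) − T(1,1)| = 1.43887229 ≥ 3e-6
|T(3,3) − T(2,2)| = 0.02476065 ≥ 3e-6
|T(4,4) − T(3,3)| = 0.00011387 ≥ 3e-6
|T(5,5) − T(4,4)| = 0.00000013 < 3e-6

k = 5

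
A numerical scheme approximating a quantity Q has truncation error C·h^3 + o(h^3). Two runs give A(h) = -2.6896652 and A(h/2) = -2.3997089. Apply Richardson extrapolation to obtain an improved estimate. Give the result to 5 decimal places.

The leading error scales as h^3; refining by a factor of 2 reduces it by 2^3 = 8.
Extrapolated value = (8·A(h/2) − A(h)) / (8 − 1)
= (8·(-2.3997089) − (-2.6896652)) / 7
= -16.5080060 / 7 = -2.3582866

-2.35829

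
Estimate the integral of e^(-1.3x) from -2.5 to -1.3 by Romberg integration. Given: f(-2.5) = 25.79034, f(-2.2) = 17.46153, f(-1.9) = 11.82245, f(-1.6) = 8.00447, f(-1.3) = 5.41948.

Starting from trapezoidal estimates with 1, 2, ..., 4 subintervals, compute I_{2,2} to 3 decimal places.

15.670

I_{0,0} (trapezoid, 1 panel, h=1.2000): 18.72589
I_{1,0} (trapezoid, 2 panels, h=0.6000): 16.45642
I_{2,0} (trapezoid, 4 panels, h=0.3000): 15.86801
I_{1,1} = 16.45642 + (16.45642 − 18.72589)/3 = 15.69993
I_{2,1} = 15.86801 + (15.86801 − 16.45642)/3 = 15.67187
I_{2,2} = 15.67187 + (15.67187 − 15.69993)/15 = 15.67000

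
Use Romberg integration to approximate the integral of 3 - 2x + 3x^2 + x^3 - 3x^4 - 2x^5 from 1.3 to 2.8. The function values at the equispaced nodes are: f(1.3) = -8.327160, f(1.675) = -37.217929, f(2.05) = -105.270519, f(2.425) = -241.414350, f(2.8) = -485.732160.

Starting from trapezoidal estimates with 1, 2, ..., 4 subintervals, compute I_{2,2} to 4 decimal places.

-227.2982

I_{0,0} (trapezoid, 1 panel, h=1.5000): -370.544490
I_{1,0} (trapezoid, 2 panels, h=0.7500): -264.225134
I_{2,0} (trapezoid, 4 panels, h=0.3750): -236.599672
I_{1,1} = -264.225134 + (-264.225134 − (-370.544490))/3 = -228.785349
I_{2,1} = -236.599672 + (-236.599672 − (-264.225134))/3 = -227.391185
I_{2,2} = -227.391185 + (-227.391185 − (-228.785349))/15 = -227.298241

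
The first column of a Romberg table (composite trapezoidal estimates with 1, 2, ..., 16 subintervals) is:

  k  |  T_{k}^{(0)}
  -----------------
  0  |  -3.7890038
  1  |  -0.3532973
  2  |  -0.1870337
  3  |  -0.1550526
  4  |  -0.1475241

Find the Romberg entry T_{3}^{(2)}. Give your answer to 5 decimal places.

-0.14524

Richardson extrapolation on the trapezoidal column (denominator 4−1=3):
T_{2}^{(1)} = -0.1870337 + (-0.1870337 − (-0.3532973))/3 = -0.1316125
T_{3}^{(1)} = -0.1550526 + (-0.1550526 − (-0.1870337))/3 = -0.1443922
T_{3}^{(2)} = (16·(-0.1443922) − (-0.1316125)) / 15 = -0.1452442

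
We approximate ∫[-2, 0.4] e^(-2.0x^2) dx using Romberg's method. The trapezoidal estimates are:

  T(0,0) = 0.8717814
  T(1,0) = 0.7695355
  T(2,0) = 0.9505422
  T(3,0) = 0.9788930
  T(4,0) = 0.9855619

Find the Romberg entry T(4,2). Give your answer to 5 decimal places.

Richardson extrapolation on the trapezoidal column (denominator 4−1=3):
T(3,1) = (4·0.9788930 − 0.9505422) / 3 = 0.9883433
T(4,1) = (4·0.9855619 − 0.9788930) / 3 = 0.9877849
T(4,2) = 0.9877849 + (0.9877849 − 0.9883433)/15 = 0.9877477

0.98775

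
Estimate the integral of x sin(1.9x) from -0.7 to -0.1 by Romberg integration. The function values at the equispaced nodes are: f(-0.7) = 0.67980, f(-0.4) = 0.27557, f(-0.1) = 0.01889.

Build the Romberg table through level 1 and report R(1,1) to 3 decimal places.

0.180

R(0,0) (trapezoid, 1 panel, h=0.6000): 0.20961
R(1,0) (trapezoid, 2 panels, h=0.3000): 0.18747
R(1,1) = 0.18747 + (0.18747 − 0.20961)/3 = 0.18009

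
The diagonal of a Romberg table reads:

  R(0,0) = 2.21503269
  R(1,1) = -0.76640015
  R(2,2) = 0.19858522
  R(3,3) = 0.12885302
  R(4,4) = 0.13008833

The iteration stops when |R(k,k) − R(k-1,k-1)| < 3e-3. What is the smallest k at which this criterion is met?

k = 4

|R(1,1) − R(0,0)| = 2.98143284 ≥ 3e-3
|R(2,2) − R(1,1)| = 0.96498537 ≥ 3e-3
|R(3,3) − R(2,2)| = 0.06973220 ≥ 3e-3
|R(4,4) − R(3,3)| = 0.00123531 < 3e-3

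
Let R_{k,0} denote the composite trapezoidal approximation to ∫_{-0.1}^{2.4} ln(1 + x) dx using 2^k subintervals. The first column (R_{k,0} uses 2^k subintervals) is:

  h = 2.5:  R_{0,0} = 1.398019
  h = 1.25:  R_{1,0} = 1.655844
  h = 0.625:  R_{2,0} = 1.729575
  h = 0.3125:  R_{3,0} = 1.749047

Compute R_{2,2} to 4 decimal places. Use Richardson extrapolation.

1.7550

Richardson extrapolation on the trapezoidal column (denominator 4−1=3):
R_{1,1} = 1.655844 + (1.655844 − 1.398019)/3 = 1.741786
R_{2,1} = 1.729575 + (1.729575 − 1.655844)/3 = 1.754152
R_{2,2} = (16·1.754152 − 1.741786) / 15 = 1.754976
(Column j=1 coincides with Simpson's rule on the same nodes.)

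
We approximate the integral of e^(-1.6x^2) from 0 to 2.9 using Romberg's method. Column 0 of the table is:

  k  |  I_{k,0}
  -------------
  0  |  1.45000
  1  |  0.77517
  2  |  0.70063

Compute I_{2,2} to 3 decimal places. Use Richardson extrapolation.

0.684

I_{1,1} = (4·0.77517 − 1.45000) / 3 = 0.55023
I_{2,1} = 0.70063 + (0.70063 − 0.77517)/3 = 0.67578
I_{2,2} = (16·0.67578 − 0.55023) / 15 = 0.68415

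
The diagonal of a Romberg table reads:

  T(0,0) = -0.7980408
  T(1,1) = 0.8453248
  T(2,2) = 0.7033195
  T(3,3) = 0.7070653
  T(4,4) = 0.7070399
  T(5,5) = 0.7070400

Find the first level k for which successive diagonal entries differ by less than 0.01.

k = 3

|T(1,1) − T(0,0)| = 1.6433656 ≥ 0.01
|T(2,2) − T(1,1)| = 0.1420053 ≥ 0.01
|T(3,3) − T(2,2)| = 0.0037458 < 0.01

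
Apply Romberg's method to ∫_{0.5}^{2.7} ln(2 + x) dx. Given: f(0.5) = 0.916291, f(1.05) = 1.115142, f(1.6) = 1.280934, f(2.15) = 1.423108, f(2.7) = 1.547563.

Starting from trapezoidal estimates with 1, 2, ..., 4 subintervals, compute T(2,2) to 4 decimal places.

T(0,0) (trapezoid, 1 panel, h=2.2000): 2.710239
T(1,0) (trapezoid, 2 panels, h=1.1000): 2.764147
T(2,0) (trapezoid, 4 panels, h=0.5500): 2.778111
T(1,1) = 2.764147 + (2.764147 − 2.710239)/3 = 2.782116
T(2,1) = 2.778111 + (2.778111 − 2.764147)/3 = 2.782766
T(2,2) = 2.782766 + (2.782766 − 2.782116)/15 = 2.782809

2.7828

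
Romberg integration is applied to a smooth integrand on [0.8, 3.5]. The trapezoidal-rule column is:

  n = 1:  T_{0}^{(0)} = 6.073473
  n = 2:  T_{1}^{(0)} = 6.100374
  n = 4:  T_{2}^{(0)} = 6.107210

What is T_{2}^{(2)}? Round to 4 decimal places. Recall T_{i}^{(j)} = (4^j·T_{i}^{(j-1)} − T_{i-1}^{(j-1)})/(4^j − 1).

6.1095

Richardson extrapolation on the trapezoidal column (denominator 4−1=3):
T_{1}^{(1)} = 6.100374 + (6.100374 − 6.073473)/3 = 6.109341
T_{2}^{(1)} = (4·6.107210 − 6.100374) / 3 = 6.109489
T_{2}^{(2)} = (16·6.109489 − 6.109341) / 15 = 6.109499
(Column j=1 coincides with Simpson's rule on the same nodes.)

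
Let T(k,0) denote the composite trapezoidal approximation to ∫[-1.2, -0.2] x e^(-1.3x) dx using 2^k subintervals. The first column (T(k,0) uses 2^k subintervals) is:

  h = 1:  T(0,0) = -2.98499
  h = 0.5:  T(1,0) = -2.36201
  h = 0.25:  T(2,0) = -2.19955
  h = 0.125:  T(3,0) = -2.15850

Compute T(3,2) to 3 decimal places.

Richardson extrapolation on the trapezoidal column (denominator 4−1=3):
T(2,1) = -2.19955 + (-2.19955 − (-2.36201))/3 = -2.14540
T(3,1) = -2.15850 + (-2.15850 − (-2.19955))/3 = -2.14482
T(3,2) = -2.14482 + (-2.14482 − (-2.14540))/15 = -2.14478

-2.145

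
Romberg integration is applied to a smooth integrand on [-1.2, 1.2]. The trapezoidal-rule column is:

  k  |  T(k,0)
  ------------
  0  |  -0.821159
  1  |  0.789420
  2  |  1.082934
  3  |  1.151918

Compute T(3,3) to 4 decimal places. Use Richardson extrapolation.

T(1,1) = 0.789420 + (0.789420 − (-0.821159))/3 = 1.326280
T(2,1) = 1.082934 + (1.082934 − 0.789420)/3 = 1.180772
T(3,1) = 1.151918 + (1.151918 − 1.082934)/3 = 1.174913
T(2,2) = (16·1.180772 − 1.326280) / 15 = 1.171071
T(3,2) = 1.174913 + (1.174913 − 1.180772)/15 = 1.174522
T(3,3) = (64·1.174522 − 1.171071) / 63 = 1.174577

1.1746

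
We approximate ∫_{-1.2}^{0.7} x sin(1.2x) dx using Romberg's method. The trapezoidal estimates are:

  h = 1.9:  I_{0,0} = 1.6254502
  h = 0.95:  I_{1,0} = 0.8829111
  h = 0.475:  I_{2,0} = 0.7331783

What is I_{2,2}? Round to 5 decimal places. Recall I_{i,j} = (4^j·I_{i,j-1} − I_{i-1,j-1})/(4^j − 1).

I_{1,1} = (4·0.8829111 − 1.6254502) / 3 = 0.6353981
I_{2,1} = (4·0.7331783 − 0.8829111) / 3 = 0.6832674
I_{2,2} = (16·0.6832674 − 0.6353981) / 15 = 0.6864587
(Column j=1 coincides with Simpson's rule on the same nodes.)

0.68646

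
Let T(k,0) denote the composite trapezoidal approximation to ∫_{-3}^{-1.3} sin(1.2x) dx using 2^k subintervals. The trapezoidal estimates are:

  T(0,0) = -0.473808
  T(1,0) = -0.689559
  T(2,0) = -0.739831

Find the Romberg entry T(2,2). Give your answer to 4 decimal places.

T(1,1) = -0.689559 + (-0.689559 − (-0.473808))/3 = -0.761476
T(2,1) = (4·(-0.739831) − (-0.689559)) / 3 = -0.756588
T(2,2) = (16·(-0.756588) − (-0.761476)) / 15 = -0.756262

-0.7563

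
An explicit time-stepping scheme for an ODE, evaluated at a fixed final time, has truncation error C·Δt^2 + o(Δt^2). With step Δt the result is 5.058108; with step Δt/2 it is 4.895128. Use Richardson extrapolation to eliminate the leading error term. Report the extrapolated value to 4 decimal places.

4.8408

Extrapolated value = (4·A(Δt/2) − A(Δt)) / (4 − 1)
= (4·4.895128 − 5.058108) / 3
= 14.522404 / 3 = 4.840801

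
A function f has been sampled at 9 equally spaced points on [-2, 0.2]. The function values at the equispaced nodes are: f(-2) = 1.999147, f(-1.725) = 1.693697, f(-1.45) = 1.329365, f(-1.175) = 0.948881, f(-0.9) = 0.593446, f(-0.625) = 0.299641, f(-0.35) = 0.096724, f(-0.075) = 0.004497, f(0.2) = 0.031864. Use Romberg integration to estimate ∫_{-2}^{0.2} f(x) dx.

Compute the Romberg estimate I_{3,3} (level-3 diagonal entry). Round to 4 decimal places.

1.6370

I_{0,0} (trapezoid, 1 panel, h=2.2000): 2.234112
I_{1,0} (trapezoid, 2 panels, h=1.1000): 1.769847
I_{2,0} (trapezoid, 4 panels, h=0.5500): 1.669272
I_{3,0} (trapezoid, 8 panels, h=0.2750): 1.644983
I_{1,1} = 1.769847 + (1.769847 − 2.234112)/3 = 1.615092
I_{2,1} = 1.669272 + (1.669272 − 1.769847)/3 = 1.635747
I_{3,1} = 1.644983 + (1.644983 − 1.669272)/3 = 1.636887
I_{2,2} = 1.635747 + (1.635747 − 1.615092)/15 = 1.637124
I_{3,2} = 1.636887 + (1.636887 − 1.635747)/15 = 1.636963
I_{3,3} = 1.636963 + (1.636963 − 1.637124)/63 = 1.636960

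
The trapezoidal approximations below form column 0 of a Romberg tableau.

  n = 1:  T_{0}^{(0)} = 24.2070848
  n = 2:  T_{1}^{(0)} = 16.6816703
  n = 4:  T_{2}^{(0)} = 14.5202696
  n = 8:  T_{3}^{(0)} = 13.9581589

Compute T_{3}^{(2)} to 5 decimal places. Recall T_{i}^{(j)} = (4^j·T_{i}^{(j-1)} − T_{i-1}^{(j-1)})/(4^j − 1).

T_{2}^{(1)} = (4·14.5202696 − 16.6816703) / 3 = 13.7998027
T_{3}^{(1)} = 13.9581589 + (13.9581589 − 14.5202696)/3 = 13.7707887
T_{3}^{(2)} = 13.7707887 + (13.7707887 − 13.7998027)/15 = 13.7688544

13.76885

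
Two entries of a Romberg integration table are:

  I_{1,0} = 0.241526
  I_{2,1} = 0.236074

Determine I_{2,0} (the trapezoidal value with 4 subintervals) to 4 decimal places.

0.2374

From I_{2,1} = (4·I_{2,0} − I_{1,0})/3, solve for I_{2,0}:
4·I_{2,0} = 3·0.236074 + 0.241526 = 0.949748
I_{2,0} = 0.237437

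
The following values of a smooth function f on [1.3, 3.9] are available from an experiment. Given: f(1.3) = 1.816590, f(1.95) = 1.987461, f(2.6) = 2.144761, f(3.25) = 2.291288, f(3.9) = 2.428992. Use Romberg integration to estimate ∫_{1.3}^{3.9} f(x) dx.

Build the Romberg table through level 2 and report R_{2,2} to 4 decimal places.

R_{0,0} (trapezoid, 1 panel, h=2.6000): 5.519257
R_{1,0} (trapezoid, 2 panels, h=1.3000): 5.547818
R_{2,0} (trapezoid, 4 panels, h=0.6500): 5.555096
R_{1,1} = 5.547818 + (5.547818 − 5.519257)/3 = 5.557338
R_{2,1} = 5.555096 + (5.555096 − 5.547818)/3 = 5.557522
R_{2,2} = 5.557522 + (5.557522 − 5.557338)/15 = 5.557534

5.5575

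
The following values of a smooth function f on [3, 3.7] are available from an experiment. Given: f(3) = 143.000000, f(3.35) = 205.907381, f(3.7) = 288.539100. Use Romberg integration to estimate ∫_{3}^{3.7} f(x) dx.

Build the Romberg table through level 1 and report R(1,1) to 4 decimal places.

R(0,0) (trapezoid, 1 panel, h=0.7000): 151.038685
R(1,0) (trapezoid, 2 panels, h=0.3500): 147.586926
R(1,1) = 147.586926 + (147.586926 − 151.038685)/3 = 146.436340

146.4363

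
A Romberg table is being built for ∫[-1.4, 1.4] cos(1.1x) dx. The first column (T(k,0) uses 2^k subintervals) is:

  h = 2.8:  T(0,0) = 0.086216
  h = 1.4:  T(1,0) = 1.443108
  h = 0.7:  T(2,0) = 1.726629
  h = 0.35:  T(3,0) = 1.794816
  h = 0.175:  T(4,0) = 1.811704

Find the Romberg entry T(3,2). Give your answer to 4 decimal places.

Richardson extrapolation on the trapezoidal column (denominator 4−1=3):
T(2,1) = (4·1.726629 − 1.443108) / 3 = 1.821136
T(3,1) = (4·1.794816 − 1.726629) / 3 = 1.817545
T(3,2) = 1.817545 + (1.817545 − 1.821136)/15 = 1.817306

1.8173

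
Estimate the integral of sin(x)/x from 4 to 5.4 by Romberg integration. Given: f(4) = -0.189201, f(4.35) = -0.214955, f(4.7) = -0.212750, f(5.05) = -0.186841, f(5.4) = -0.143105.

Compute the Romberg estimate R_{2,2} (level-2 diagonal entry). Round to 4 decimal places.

-0.2759

R_{0,0} (trapezoid, 1 panel, h=1.4000): -0.232614
R_{1,0} (trapezoid, 2 panels, h=0.7000): -0.265232
R_{2,0} (trapezoid, 4 panels, h=0.3500): -0.273245
R_{1,1} = -0.265232 + (-0.265232 − (-0.232614))/3 = -0.276105
R_{2,1} = -0.273245 + (-0.273245 − (-0.265232))/3 = -0.275916
R_{2,2} = -0.275916 + (-0.275916 − (-0.276105))/15 = -0.275903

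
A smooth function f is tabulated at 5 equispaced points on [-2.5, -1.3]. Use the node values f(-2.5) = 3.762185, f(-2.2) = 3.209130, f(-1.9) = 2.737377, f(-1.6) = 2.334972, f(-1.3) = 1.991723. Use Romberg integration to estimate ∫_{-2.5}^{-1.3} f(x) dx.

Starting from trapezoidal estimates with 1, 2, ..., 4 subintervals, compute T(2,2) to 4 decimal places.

3.3405

T(0,0) (trapezoid, 1 panel, h=1.2000): 3.452345
T(1,0) (trapezoid, 2 panels, h=0.6000): 3.368599
T(2,0) (trapezoid, 4 panels, h=0.3000): 3.347530
T(1,1) = 3.368599 + (3.368599 − 3.452345)/3 = 3.340684
T(2,1) = 3.347530 + (3.347530 − 3.368599)/3 = 3.340507
T(2,2) = 3.340507 + (3.340507 − 3.340684)/15 = 3.340495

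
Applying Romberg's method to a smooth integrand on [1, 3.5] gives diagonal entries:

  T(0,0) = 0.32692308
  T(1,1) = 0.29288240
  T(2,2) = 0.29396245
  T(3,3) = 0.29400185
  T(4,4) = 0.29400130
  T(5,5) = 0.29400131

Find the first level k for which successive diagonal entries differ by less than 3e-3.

k = 2

|T(1,1) − T(0,0)| = 0.03404068 ≥ 3e-3
|T(2,2) − T(1,1)| = 0.00108005 < 3e-3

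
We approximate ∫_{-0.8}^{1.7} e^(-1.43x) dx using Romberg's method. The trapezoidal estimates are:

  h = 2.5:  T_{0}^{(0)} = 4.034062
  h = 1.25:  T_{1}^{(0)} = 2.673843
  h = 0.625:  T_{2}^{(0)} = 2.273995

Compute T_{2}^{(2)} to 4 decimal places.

2.1354

T_{1}^{(1)} = (4·2.673843 − 4.034062) / 3 = 2.220437
T_{2}^{(1)} = (4·2.273995 − 2.673843) / 3 = 2.140712
T_{2}^{(2)} = (16·2.140712 − 2.220437) / 15 = 2.135397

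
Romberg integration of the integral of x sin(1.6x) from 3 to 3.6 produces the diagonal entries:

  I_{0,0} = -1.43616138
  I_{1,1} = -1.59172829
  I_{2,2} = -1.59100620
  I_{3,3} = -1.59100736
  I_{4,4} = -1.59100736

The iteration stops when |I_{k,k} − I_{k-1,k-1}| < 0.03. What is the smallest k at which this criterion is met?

|I_{1,1} − I_{0,0}| = 0.15556691 ≥ 0.03
|I_{2,2} − I_{1,1}| = 0.00072209 < 0.03

k = 2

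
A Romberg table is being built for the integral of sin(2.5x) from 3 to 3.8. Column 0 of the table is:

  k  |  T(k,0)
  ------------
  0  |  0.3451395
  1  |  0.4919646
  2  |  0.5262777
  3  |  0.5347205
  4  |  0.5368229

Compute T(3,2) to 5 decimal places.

T(2,1) = 0.5262777 + (0.5262777 − 0.4919646)/3 = 0.5377154
T(3,1) = (4·0.5347205 − 0.5262777) / 3 = 0.5375348
T(3,2) = (16·0.5375348 − 0.5377154) / 15 = 0.5375228

0.53752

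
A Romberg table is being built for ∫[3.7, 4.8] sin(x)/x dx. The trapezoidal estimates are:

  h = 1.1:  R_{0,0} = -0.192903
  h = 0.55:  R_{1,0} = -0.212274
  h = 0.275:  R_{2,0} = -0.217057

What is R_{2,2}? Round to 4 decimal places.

Richardson extrapolation on the trapezoidal column (denominator 4−1=3):
R_{1,1} = (4·(-0.212274) − (-0.192903)) / 3 = -0.218731
R_{2,1} = -0.217057 + (-0.217057 − (-0.212274))/3 = -0.218651
R_{2,2} = -0.218651 + (-0.218651 − (-0.218731))/15 = -0.218646

-0.2186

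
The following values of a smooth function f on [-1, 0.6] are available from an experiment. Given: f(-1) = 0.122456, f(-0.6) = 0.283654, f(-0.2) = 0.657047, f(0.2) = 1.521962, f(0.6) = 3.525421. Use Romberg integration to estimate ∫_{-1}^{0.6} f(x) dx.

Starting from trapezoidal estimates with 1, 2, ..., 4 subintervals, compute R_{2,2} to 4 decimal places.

R_{0,0} (trapezoid, 1 panel, h=1.6000): 2.918302
R_{1,0} (trapezoid, 2 panels, h=0.8000): 1.984788
R_{2,0} (trapezoid, 4 panels, h=0.4000): 1.714641
R_{1,1} = 1.984788 + (1.984788 − 2.918302)/3 = 1.673617
R_{2,1} = 1.714641 + (1.714641 − 1.984788)/3 = 1.624592
R_{2,2} = 1.624592 + (1.624592 − 1.673617)/15 = 1.621324

1.6213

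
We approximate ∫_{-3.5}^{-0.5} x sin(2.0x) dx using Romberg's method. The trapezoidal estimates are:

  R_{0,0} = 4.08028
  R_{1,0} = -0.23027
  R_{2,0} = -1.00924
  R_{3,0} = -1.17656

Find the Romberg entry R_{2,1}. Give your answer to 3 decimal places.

-1.269

Richardson extrapolation on the trapezoidal column (denominator 4−1=3):
R_{2,1} = -1.00924 + (-1.00924 − (-0.23027))/3 = -1.26890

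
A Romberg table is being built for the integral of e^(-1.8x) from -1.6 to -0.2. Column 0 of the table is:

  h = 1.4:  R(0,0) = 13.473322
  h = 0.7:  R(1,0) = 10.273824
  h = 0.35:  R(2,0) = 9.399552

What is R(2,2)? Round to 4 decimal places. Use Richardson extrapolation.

9.1015

Richardson extrapolation on the trapezoidal column (denominator 4−1=3):
R(1,1) = 10.273824 + (10.273824 − 13.473322)/3 = 9.207325
R(2,1) = 9.399552 + (9.399552 − 10.273824)/3 = 9.108128
R(2,2) = (16·9.108128 − 9.207325) / 15 = 9.101515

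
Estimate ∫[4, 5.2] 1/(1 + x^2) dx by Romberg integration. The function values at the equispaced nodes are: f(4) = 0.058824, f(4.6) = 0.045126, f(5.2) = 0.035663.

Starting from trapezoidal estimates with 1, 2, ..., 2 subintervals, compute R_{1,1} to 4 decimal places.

0.0550

R_{0,0} (trapezoid, 1 panel, h=1.2000): 0.056692
R_{1,0} (trapezoid, 2 panels, h=0.6000): 0.055422
R_{1,1} = 0.055422 + (0.055422 − 0.056692)/3 = 0.054999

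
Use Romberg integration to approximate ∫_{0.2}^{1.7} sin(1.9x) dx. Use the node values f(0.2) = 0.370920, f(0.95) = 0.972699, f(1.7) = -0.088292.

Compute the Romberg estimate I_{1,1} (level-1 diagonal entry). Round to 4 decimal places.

I_{0,0} (trapezoid, 1 panel, h=1.5000): 0.211971
I_{1,0} (trapezoid, 2 panels, h=0.7500): 0.835510
I_{1,1} = 0.835510 + (0.835510 − 0.211971)/3 = 1.043356

1.0434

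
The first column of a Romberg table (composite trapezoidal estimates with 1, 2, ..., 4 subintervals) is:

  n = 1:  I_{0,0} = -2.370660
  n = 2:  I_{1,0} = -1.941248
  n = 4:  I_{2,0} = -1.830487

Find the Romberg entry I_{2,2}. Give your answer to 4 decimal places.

-1.7933

Richardson extrapolation on the trapezoidal column (denominator 4−1=3):
I_{1,1} = -1.941248 + (-1.941248 − (-2.370660))/3 = -1.798111
I_{2,1} = (4·(-1.830487) − (-1.941248)) / 3 = -1.793567
I_{2,2} = -1.793567 + (-1.793567 − (-1.798111))/15 = -1.793264
(Column j=1 coincides with Simpson's rule on the same nodes.)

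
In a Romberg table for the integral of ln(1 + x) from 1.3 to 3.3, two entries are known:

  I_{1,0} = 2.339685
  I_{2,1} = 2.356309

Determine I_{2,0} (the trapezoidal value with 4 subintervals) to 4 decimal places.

From I_{2,1} = (4·I_{2,0} − I_{1,0})/3, solve for I_{2,0}:
4·I_{2,0} = 3·2.356309 + 2.339685 = 9.408612
I_{2,0} = 2.352153

2.3522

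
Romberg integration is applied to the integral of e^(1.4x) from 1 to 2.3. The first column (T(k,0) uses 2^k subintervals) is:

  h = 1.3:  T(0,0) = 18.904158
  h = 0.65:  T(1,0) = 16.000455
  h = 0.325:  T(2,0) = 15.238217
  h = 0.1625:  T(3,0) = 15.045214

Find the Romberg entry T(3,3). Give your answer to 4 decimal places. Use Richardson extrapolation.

14.9807

T(1,1) = (4·16.000455 − 18.904158) / 3 = 15.032554
T(2,1) = (4·15.238217 − 16.000455) / 3 = 14.984138
T(3,1) = 15.045214 + (15.045214 − 15.238217)/3 = 14.980880
T(2,2) = 14.984138 + (14.984138 − 15.032554)/15 = 14.980910
T(3,2) = 14.980880 + (14.980880 − 14.984138)/15 = 14.980663
T(3,3) = (64·14.980663 − 14.980910) / 63 = 14.980659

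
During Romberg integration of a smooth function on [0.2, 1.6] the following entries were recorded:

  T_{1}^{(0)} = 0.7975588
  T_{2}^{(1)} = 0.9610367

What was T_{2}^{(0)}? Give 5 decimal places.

0.92017

From T_{2}^{(1)} = (4·T_{2}^{(0)} − T_{1}^{(0)})/3, solve for T_{2}^{(0)}:
4·T_{2}^{(0)} = 3·0.9610367 + 0.7975588 = 3.6806689
T_{2}^{(0)} = 0.9201672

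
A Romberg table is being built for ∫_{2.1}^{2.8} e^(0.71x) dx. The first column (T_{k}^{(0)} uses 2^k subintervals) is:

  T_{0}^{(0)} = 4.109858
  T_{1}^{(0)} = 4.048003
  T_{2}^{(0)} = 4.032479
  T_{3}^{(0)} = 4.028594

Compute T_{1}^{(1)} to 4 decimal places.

Richardson extrapolation on the trapezoidal column (denominator 4−1=3):
T_{1}^{(1)} = (4·4.048003 − 4.109858) / 3 = 4.027385
(Column j=1 coincides with Simpson's rule on the same nodes.)

4.0274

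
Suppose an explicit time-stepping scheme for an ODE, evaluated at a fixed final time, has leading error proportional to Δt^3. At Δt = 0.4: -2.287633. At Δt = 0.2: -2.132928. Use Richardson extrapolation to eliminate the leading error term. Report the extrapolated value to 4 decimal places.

-2.1108

The leading error scales as Δt^3; refining by a factor of 2 reduces it by 2^3 = 8.
Extrapolated value = (8·A(Δt/2) − A(Δt)) / (8 − 1)
= (8·(-2.132928) − (-2.287633)) / 7
= -14.775791 / 7 = -2.110827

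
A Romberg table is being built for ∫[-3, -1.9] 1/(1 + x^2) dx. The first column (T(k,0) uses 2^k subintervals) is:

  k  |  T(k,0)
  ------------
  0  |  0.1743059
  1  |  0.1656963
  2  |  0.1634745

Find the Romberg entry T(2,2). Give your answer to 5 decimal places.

0.16273

T(1,1) = 0.1656963 + (0.1656963 − 0.1743059)/3 = 0.1628264
T(2,1) = (4·0.1634745 − 0.1656963) / 3 = 0.1627339
T(2,2) = (16·0.1627339 − 0.1628264) / 15 = 0.1627277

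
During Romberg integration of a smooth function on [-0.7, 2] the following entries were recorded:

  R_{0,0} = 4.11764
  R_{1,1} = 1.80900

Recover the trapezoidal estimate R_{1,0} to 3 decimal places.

2.386

From R_{1,1} = (4·R_{1,0} − R_{0,0})/3, solve for R_{1,0}:
4·R_{1,0} = 3·1.80900 + 4.11764 = 9.54464
R_{1,0} = 2.38616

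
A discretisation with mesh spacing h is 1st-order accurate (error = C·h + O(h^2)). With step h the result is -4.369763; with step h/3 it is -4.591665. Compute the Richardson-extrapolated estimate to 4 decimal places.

Extrapolated value = (3·A(h/3) − A(h)) / (3 − 1)
= (3·(-4.591665) − (-4.369763)) / 2
= -9.405232 / 2 = -4.702616

-4.7026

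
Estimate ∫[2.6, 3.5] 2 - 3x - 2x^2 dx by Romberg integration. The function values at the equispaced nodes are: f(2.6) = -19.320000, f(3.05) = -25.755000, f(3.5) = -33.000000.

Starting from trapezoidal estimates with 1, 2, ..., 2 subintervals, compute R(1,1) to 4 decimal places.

R(0,0) (trapezoid, 1 panel, h=0.9000): -23.544000
R(1,0) (trapezoid, 2 panels, h=0.4500): -23.361750
R(1,1) = -23.361750 + (-23.361750 − (-23.544000))/3 = -23.301000

-23.3010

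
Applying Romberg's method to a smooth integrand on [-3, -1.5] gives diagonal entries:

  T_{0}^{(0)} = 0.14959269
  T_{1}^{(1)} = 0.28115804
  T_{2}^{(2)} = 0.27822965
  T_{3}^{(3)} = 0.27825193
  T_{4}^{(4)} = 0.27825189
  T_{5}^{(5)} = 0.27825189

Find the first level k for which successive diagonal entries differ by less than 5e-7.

|T_{1}^{(1)} − T_{0}^{(0)}| = 0.13156535 ≥ 5e-7
|T_{2}^{(2)} − T_{1}^{(1)}| = 0.00292839 ≥ 5e-7
|T_{3}^{(3)} − T_{2}^{(2)}| = 0.00002228 ≥ 5e-7
|T_{4}^{(4)} − T_{3}^{(3)}| = 0.00000004 < 5e-7

k = 4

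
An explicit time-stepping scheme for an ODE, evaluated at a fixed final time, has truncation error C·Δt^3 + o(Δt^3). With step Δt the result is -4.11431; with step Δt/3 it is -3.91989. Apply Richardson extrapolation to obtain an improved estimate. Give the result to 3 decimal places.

The leading error scales as Δt^3; refining by a factor of 3 reduces it by 3^3 = 27.
Extrapolated value = (27·A(Δt/3) − A(Δt)) / (27 − 1)
= (27·(-3.91989) − (-4.11431)) / 26
= -101.72272 / 26 = -3.91241

-3.912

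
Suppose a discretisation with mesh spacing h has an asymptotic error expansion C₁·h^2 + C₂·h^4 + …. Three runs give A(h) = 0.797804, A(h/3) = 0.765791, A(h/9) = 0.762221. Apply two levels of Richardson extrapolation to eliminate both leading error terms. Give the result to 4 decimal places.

First eliminate the h^2 term (factor 3^2 = 9):
  B₁ = (9·0.765791 − 0.797804)/8 = 0.761789
  B₂ = (9·0.762221 − 0.765791)/8 = 0.761775
Then eliminate the h^4 term (factor 3^4 = 81):
  (81·0.761775 − 0.761789)/80 = 0.761775

0.7618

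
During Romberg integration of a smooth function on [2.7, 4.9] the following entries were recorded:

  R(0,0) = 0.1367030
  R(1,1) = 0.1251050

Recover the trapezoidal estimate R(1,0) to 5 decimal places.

0.12800

From R(1,1) = (4·R(1,0) − R(0,0))/3, solve for R(1,0):
4·R(1,0) = 3·0.1251050 + 0.1367030 = 0.5120180
R(1,0) = 0.1280045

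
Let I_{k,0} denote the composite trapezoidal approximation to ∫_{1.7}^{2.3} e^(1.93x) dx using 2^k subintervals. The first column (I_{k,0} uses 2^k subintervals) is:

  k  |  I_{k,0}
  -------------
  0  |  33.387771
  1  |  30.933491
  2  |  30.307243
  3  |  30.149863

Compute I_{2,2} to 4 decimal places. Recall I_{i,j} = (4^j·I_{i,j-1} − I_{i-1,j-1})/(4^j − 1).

30.0974

I_{1,1} = (4·30.933491 − 33.387771) / 3 = 30.115398
I_{2,1} = 30.307243 + (30.307243 − 30.933491)/3 = 30.098494
I_{2,2} = (16·30.098494 − 30.115398) / 15 = 30.097367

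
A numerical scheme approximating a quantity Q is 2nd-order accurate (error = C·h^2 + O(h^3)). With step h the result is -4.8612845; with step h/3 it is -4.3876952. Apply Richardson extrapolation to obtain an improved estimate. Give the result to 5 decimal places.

The leading error scales as h^2; refining by a factor of 3 reduces it by 3^2 = 9.
Extrapolated value = (9·A(h/3) − A(h)) / (9 − 1)
= (9·(-4.3876952) − (-4.8612845)) / 8
= -34.6279723 / 8 = -4.3284965

-4.32850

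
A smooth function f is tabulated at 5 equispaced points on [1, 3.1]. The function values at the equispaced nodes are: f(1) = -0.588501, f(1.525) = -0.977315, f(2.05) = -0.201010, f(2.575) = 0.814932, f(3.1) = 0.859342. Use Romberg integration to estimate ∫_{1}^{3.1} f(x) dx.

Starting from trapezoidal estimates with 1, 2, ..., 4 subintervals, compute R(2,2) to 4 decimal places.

-0.1333

R(0,0) (trapezoid, 1 panel, h=2.1000): 0.284383
R(1,0) (trapezoid, 2 panels, h=1.0500): -0.068869
R(2,0) (trapezoid, 4 panels, h=0.5250): -0.119686
R(1,1) = -0.068869 + (-0.068869 − 0.284383)/3 = -0.186620
R(2,1) = -0.119686 + (-0.119686 − (-0.068869))/3 = -0.136625
R(2,2) = -0.136625 + (-0.136625 − (-0.186620))/15 = -0.133292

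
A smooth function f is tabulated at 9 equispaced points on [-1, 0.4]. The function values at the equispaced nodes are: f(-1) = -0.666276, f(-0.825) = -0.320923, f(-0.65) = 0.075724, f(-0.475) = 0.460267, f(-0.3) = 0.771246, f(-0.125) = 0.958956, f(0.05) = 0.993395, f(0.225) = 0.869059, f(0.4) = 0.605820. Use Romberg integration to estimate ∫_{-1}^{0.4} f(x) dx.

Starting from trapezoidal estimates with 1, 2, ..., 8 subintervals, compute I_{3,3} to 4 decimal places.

0.6701

I_{0,0} (trapezoid, 1 panel, h=1.4000): -0.042319
I_{1,0} (trapezoid, 2 panels, h=0.7000): 0.518713
I_{2,0} (trapezoid, 4 panels, h=0.3500): 0.633548
I_{3,0} (trapezoid, 8 panels, h=0.1750): 0.661062
I_{1,1} = 0.518713 + (0.518713 − (-0.042319))/3 = 0.705724
I_{2,1} = 0.633548 + (0.633548 − 0.518713)/3 = 0.671826
I_{3,1} = 0.661062 + (0.661062 − 0.633548)/3 = 0.670233
I_{2,2} = 0.671826 + (0.671826 − 0.705724)/15 = 0.669566
I_{3,2} = 0.670233 + (0.670233 − 0.671826)/15 = 0.670127
I_{3,3} = 0.670127 + (0.670127 − 0.669566)/63 = 0.670136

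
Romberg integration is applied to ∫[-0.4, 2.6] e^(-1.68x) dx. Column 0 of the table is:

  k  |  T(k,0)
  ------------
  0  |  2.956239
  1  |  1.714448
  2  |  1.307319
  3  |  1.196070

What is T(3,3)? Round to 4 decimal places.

T(1,1) = 1.714448 + (1.714448 − 2.956239)/3 = 1.300518
T(2,1) = (4·1.307319 − 1.714448) / 3 = 1.171609
T(3,1) = (4·1.196070 − 1.307319) / 3 = 1.158987
T(2,2) = 1.171609 + (1.171609 − 1.300518)/15 = 1.163015
T(3,2) = (16·1.158987 − 1.171609) / 15 = 1.158146
T(3,3) = 1.158146 + (1.158146 − 1.163015)/63 = 1.158069
(Column j=1 coincides with Simpson's rule on the same nodes.)

1.1581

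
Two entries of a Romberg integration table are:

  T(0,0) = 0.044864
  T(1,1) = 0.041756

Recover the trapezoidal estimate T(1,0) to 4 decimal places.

From T(1,1) = (4·T(1,0) − T(0,0))/3, solve for T(1,0):
4·T(1,0) = 3·0.041756 + 0.044864 = 0.170132
T(1,0) = 0.042533

0.0425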